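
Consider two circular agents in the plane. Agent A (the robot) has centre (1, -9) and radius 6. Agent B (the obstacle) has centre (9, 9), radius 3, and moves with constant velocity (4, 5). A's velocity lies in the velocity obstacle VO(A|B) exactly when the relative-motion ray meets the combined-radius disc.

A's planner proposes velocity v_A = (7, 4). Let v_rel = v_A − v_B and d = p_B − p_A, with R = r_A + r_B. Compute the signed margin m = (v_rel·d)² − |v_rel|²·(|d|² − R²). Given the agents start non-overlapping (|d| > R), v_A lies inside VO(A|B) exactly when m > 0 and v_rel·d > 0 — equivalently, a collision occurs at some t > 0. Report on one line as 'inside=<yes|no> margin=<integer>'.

d = (8, 18),  |d|² = 388;  R = 6+3 = 9,  c = 388−9² = 307
v_rel = (3, -1),  |v_rel|² = 10;  v_rel·d = (3)·(8) + (-1)·(18) = 6
10·t² − 12·t + 307 = 0  ⇒  m = 6² − 10·307 = -3034
m = -3034 < 0,  v_rel·d = 6 > 0  ⇒  outside

inside=no margin=-3034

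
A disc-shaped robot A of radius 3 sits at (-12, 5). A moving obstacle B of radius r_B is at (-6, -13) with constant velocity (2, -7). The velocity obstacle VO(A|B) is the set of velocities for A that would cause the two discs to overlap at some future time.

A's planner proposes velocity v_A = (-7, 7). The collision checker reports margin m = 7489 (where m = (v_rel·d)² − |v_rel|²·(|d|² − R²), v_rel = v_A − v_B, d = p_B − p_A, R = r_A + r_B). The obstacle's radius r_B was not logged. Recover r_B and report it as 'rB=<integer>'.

m = 7489
d = (6, -18);  v_rel = (-9, 14),  |v_rel|² = 277
v_rel×d = (-9)·(-18) − (14)·(6) = 78
since m = R²·277 − 78²:  R² = (6084 + 7489) / 277 = 49
R = √49 = 7  ⇒  r_B = 7 − 3 = 4

rB=4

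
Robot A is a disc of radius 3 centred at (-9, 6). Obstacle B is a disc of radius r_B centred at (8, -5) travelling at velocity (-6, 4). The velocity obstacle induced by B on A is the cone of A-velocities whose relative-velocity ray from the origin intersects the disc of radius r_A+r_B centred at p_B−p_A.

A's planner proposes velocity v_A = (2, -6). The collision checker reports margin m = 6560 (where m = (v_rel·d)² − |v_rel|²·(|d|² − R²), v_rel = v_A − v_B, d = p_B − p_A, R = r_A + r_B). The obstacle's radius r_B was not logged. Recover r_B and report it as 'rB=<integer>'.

m = 6560
d = (17, -11);  v_rel = (8, -10),  |v_rel|² = 164
v_rel×d = (8)·(-11) − (-10)·(17) = 82
since m = R²·164 − 82²:  R² = (6724 + 6560) / 164 = 81
R = √81 = 9  ⇒  r_B = 9 − 3 = 6

rB=6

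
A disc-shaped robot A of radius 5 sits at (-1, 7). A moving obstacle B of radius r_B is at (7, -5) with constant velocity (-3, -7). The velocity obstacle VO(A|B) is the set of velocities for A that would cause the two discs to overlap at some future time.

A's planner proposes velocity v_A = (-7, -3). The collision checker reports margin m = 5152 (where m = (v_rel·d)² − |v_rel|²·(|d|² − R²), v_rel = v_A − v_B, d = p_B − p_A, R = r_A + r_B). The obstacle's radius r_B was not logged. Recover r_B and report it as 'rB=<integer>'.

m = 5152
d = (8, -12);  v_rel = (-4, 4),  |v_rel|² = 32
v_rel×d = (-4)·(-12) − (4)·(8) = 16
since m = R²·32 − 16²:  R² = (256 + 5152) / 32 = 169
R = √169 = 13  ⇒  r_B = 13 − 5 = 8

rB=8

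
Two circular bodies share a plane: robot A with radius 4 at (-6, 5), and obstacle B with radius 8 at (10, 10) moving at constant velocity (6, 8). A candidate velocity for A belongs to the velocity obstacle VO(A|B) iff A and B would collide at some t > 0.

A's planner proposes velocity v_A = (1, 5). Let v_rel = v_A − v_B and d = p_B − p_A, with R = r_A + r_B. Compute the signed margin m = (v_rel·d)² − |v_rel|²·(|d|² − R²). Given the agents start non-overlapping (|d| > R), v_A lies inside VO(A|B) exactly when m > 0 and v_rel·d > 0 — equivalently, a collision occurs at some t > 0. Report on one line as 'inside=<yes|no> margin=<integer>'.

d = (16, 5),  |d|² = 281;  R = 4+8 = 12,  c = 281−12² = 137
v_rel = (-5, -3),  |v_rel|² = 34;  v_rel·d = (-5)·(16) + (-3)·(5) = -95
34·t² + 190·t + 137 = 0  ⇒  m = (-95)² − 34·137 = 4367
m = 4367 > 0,  v_rel·d = -95 < 0  ⇒  outside

inside=no margin=4367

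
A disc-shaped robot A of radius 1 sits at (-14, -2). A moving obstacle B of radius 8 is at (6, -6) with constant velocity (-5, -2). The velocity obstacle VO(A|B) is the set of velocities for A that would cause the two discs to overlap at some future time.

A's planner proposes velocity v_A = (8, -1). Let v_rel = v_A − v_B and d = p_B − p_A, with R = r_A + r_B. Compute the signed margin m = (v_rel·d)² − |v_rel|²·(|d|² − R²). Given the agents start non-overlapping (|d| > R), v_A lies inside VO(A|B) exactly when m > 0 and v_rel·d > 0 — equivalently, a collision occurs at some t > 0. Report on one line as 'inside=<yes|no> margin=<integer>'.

d = (20, -4),  |d|² = 416;  R = 1+8 = 9,  c = 416−9² = 335
v_rel = (13, 1),  |v_rel|² = 170;  v_rel·d = (13)·(20) + (1)·(-4) = 256
170·t² − 512·t + 335 = 0  ⇒  m = 256² − 170·335 = 8586
m = 8586 > 0,  v_rel·d = 256 > 0  ⇒  inside

inside=yes margin=8586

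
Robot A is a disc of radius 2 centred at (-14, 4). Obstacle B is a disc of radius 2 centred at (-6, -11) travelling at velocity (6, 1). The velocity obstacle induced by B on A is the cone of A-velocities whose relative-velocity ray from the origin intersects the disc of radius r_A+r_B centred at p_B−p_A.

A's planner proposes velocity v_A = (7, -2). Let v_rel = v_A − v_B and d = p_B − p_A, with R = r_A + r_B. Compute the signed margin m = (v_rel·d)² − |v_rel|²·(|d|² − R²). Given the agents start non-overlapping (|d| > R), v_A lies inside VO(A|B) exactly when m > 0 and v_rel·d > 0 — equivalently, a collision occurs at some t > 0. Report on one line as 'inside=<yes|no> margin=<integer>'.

d = (8, -15),  |d|² = 289;  R = 2+2 = 4,  c = 289−4² = 273
v_rel = (1, -3),  |v_rel|² = 10;  v_rel·d = (1)·(8) + (-3)·(-15) = 53
10·t² − 106·t + 273 = 0  ⇒  m = 53² − 10·273 = 79
m = 79 > 0,  v_rel·d = 53 > 0  ⇒  inside

inside=yes margin=79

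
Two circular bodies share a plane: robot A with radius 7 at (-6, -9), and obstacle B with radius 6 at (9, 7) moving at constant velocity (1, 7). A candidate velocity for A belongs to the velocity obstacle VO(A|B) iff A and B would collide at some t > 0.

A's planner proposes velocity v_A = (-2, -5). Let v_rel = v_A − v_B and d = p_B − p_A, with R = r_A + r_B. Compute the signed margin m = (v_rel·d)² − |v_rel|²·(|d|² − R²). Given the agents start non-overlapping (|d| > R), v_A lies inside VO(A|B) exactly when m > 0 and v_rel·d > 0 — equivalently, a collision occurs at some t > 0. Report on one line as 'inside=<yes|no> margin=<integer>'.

d = (15, 16),  |d|² = 481;  R = 7+6 = 13,  c = 481−13² = 312
v_rel = (-3, -12),  |v_rel|² = 153;  v_rel·d = (-3)·(15) + (-12)·(16) = -237
153·t² + 474·t + 312 = 0  ⇒  m = (-237)² − 153·312 = 8433
m = 8433 > 0,  v_rel·d = -237 < 0  ⇒  outside

inside=no margin=8433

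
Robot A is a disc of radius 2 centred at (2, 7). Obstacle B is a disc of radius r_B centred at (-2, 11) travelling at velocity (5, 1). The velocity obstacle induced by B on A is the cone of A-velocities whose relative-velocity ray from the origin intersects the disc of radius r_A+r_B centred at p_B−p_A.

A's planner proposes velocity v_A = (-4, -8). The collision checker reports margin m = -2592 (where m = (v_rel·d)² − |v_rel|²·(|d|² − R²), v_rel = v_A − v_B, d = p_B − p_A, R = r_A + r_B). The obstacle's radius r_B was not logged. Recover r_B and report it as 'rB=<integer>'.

m = -2592
d = (-4, 4);  v_rel = (-9, -9),  |v_rel|² = 162
v_rel×d = (-9)·(4) − (-9)·(-4) = -72
since m = R²·162 − (-72)²:  R² = (5184 + -2592) / 162 = 16
R = √16 = 4  ⇒  r_B = 4 − 2 = 2

rB=2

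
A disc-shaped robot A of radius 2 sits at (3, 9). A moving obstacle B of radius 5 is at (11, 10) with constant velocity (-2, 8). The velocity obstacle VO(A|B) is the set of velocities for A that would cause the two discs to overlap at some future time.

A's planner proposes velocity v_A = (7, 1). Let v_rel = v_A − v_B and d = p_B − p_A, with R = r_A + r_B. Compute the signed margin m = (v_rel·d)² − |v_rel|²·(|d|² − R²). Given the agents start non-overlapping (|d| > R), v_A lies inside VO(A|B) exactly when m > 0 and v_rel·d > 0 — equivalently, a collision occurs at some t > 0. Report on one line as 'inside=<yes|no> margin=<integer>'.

d = (8, 1),  |d|² = 65;  R = 2+5 = 7,  c = 65−7² = 16
v_rel = (9, -7),  |v_rel|² = 130;  v_rel·d = (9)·(8) + (-7)·(1) = 65
130·t² − 130·t + 16 = 0  ⇒  m = 65² − 130·16 = 2145
m = 2145 > 0,  v_rel·d = 65 > 0  ⇒  inside

inside=yes margin=2145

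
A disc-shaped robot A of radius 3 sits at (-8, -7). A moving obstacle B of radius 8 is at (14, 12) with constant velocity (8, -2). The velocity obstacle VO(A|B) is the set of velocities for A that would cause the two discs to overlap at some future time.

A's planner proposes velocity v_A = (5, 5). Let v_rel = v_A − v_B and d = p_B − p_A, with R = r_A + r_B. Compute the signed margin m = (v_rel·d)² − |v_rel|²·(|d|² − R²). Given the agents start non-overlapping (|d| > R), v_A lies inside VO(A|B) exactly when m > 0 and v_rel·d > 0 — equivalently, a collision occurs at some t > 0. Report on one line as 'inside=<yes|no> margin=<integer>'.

d = (22, 19),  |d|² = 845;  R = 3+8 = 11,  c = 845−11² = 724
v_rel = (-3, 7),  |v_rel|² = 58;  v_rel·d = (-3)·(22) + (7)·(19) = 67
58·t² − 134·t + 724 = 0  ⇒  m = 67² − 58·724 = -37503
m = -37503 < 0,  v_rel·d = 67 > 0  ⇒  outside

inside=no margin=-37503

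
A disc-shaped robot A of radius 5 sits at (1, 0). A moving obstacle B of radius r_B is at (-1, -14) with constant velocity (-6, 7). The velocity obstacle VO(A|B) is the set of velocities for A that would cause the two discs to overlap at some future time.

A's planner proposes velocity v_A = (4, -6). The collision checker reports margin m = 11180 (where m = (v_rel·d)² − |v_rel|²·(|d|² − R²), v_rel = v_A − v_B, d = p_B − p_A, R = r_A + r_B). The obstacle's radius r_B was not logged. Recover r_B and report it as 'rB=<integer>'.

m = 11180
d = (-2, -14);  v_rel = (10, -13),  |v_rel|² = 269
v_rel×d = (10)·(-14) − (-13)·(-2) = -166
since m = R²·269 − (-166)²:  R² = (27556 + 11180) / 269 = 144
R = √144 = 12  ⇒  r_B = 12 − 5 = 7

rB=7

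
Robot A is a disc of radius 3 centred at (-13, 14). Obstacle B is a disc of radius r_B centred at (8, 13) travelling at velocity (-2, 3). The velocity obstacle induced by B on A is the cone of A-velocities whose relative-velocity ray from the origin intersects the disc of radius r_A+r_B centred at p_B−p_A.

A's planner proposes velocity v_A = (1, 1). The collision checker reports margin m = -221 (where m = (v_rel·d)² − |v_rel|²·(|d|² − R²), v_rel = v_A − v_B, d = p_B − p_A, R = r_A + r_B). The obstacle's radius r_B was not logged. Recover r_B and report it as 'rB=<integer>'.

m = -221
d = (21, -1);  v_rel = (3, -2),  |v_rel|² = 13
v_rel×d = (3)·(-1) − (-2)·(21) = 39
since m = R²·13 − 39²:  R² = (1521 + -221) / 13 = 100
R = √100 = 10  ⇒  r_B = 10 − 3 = 7

rB=7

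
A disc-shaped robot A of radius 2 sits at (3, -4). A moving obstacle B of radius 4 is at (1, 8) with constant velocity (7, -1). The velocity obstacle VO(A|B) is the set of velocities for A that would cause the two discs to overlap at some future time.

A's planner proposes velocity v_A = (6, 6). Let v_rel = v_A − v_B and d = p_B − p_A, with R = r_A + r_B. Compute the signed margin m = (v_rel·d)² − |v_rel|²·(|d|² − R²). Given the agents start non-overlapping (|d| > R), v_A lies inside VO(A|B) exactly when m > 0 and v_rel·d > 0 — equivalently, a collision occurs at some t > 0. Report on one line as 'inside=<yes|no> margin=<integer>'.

d = (-2, 12),  |d|² = 148;  R = 2+4 = 6,  c = 148−6² = 112
v_rel = (-1, 7),  |v_rel|² = 50;  v_rel·d = (-1)·(-2) + (7)·(12) = 86
50·t² − 172·t + 112 = 0  ⇒  m = 86² − 50·112 = 1796
m = 1796 > 0,  v_rel·d = 86 > 0  ⇒  inside

inside=yes margin=1796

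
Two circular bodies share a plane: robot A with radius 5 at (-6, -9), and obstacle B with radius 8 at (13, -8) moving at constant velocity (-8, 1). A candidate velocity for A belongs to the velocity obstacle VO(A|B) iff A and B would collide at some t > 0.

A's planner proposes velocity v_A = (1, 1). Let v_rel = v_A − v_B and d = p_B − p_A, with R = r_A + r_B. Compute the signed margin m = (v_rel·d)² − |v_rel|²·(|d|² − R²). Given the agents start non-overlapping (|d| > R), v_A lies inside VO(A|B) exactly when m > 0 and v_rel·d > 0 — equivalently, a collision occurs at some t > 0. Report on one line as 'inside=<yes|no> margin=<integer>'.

d = (19, 1),  |d|² = 362;  R = 5+8 = 13,  c = 362−13² = 193
v_rel = (9, 0),  |v_rel|² = 81;  v_rel·d = (9)·(19) + (0)·(1) = 171
81·t² − 342·t + 193 = 0  ⇒  m = 171² − 81·193 = 13608
m = 13608 > 0,  v_rel·d = 171 > 0  ⇒  inside

inside=yes margin=13608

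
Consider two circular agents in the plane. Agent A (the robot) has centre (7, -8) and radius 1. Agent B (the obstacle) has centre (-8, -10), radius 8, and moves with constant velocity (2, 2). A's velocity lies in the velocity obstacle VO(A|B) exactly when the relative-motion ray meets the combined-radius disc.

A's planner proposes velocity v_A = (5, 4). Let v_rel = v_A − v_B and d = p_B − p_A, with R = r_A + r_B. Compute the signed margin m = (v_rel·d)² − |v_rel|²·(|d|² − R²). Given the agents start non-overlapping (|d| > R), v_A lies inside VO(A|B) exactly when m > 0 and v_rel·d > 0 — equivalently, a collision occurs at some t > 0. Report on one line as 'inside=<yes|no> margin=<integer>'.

d = (-15, -2),  |d|² = 229;  R = 1+8 = 9,  c = 229−9² = 148
v_rel = (3, 2),  |v_rel|² = 13;  v_rel·d = (3)·(-15) + (2)·(-2) = -49
13·t² + 98·t + 148 = 0  ⇒  m = (-49)² − 13·148 = 477
m = 477 > 0,  v_rel·d = -49 < 0  ⇒  outside

inside=no margin=477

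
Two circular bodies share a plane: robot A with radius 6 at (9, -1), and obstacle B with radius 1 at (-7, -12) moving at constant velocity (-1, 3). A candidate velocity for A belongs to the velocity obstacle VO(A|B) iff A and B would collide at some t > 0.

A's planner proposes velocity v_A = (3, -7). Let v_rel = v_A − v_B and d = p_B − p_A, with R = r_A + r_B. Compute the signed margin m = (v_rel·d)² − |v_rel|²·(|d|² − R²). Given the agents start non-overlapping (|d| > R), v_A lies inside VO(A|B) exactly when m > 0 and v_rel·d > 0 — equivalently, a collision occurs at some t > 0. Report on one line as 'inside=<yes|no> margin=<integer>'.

d = (-16, -11),  |d|² = 377;  R = 6+1 = 7,  c = 377−7² = 328
v_rel = (4, -10),  |v_rel|² = 116;  v_rel·d = (4)·(-16) + (-10)·(-11) = 46
116·t² − 92·t + 328 = 0  ⇒  m = 46² − 116·328 = -35932
m = -35932 < 0,  v_rel·d = 46 > 0  ⇒  outside

inside=no margin=-35932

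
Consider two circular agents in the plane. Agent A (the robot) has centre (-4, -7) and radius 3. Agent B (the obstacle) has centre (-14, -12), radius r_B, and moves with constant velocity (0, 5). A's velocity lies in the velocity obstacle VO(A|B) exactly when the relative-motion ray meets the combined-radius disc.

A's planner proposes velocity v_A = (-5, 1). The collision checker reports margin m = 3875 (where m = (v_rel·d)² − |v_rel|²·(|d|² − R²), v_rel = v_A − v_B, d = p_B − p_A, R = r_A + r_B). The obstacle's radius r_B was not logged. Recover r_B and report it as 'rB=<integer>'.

m = 3875
d = (-10, -5);  v_rel = (-5, -4),  |v_rel|² = 41
v_rel×d = (-5)·(-5) − (-4)·(-10) = -15
since m = R²·41 − (-15)²:  R² = (225 + 3875) / 41 = 100
R = √100 = 10  ⇒  r_B = 10 − 3 = 7

rB=7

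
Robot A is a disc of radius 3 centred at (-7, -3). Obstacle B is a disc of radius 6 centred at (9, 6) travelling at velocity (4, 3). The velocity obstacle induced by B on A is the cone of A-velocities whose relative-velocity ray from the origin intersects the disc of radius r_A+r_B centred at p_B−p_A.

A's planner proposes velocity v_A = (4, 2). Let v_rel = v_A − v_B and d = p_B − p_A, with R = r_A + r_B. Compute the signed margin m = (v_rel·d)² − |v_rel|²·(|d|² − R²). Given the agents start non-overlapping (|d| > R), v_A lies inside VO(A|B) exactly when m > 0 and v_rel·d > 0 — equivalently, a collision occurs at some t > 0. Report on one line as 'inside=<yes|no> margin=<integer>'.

d = (16, 9),  |d|² = 337;  R = 3+6 = 9,  c = 337−9² = 256
v_rel = (0, -1),  |v_rel|² = 1;  v_rel·d = (0)·(16) + (-1)·(9) = -9
1·t² + 18·t + 256 = 0  ⇒  m = (-9)² − 1·256 = -175
m = -175 < 0,  v_rel·d = -9 < 0  ⇒  outside

inside=no margin=-175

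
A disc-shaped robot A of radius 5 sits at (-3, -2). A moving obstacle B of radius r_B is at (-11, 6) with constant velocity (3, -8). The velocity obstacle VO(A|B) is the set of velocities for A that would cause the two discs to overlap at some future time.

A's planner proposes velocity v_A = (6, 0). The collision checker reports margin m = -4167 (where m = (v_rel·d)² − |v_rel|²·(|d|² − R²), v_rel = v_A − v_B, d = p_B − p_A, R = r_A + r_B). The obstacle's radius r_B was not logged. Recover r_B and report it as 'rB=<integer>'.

m = -4167
d = (-8, 8);  v_rel = (3, 8),  |v_rel|² = 73
v_rel×d = (3)·(8) − (8)·(-8) = 88
since m = R²·73 − 88²:  R² = (7744 + -4167) / 73 = 49
R = √49 = 7  ⇒  r_B = 7 − 5 = 2

rB=2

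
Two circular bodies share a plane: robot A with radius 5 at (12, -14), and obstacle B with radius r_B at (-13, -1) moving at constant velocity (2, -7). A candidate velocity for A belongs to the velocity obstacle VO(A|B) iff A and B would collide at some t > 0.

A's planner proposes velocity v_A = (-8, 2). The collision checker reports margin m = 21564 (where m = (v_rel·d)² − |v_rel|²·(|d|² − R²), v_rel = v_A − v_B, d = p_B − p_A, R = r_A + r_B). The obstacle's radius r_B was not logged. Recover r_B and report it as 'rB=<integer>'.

m = 21564
d = (-25, 13);  v_rel = (-10, 9),  |v_rel|² = 181
v_rel×d = (-10)·(13) − (9)·(-25) = 95
since m = R²·181 − 95²:  R² = (9025 + 21564) / 181 = 169
R = √169 = 13  ⇒  r_B = 13 − 5 = 8

rB=8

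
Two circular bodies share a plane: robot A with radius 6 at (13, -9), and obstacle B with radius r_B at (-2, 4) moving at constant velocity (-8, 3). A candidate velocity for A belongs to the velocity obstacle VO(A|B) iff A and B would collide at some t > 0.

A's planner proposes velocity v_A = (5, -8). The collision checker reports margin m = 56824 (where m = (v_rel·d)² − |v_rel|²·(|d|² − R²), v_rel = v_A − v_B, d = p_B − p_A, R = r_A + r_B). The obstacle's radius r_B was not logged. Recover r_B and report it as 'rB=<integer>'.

m = 56824
d = (-15, 13);  v_rel = (13, -11),  |v_rel|² = 290
v_rel×d = (13)·(13) − (-11)·(-15) = 4
since m = R²·290 − 4²:  R² = (16 + 56824) / 290 = 196
R = √196 = 14  ⇒  r_B = 14 − 6 = 8

rB=8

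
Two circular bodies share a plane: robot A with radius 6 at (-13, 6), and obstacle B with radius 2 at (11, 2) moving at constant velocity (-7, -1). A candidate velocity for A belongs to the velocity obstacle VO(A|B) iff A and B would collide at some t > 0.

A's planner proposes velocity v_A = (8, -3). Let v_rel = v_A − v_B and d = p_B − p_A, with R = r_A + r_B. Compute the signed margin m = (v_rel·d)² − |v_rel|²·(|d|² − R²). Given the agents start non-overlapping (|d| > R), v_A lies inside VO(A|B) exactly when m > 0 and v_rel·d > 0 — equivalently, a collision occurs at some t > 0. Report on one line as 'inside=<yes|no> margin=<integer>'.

d = (24, -4),  |d|² = 592;  R = 6+2 = 8,  c = 592−8² = 528
v_rel = (15, -2),  |v_rel|² = 229;  v_rel·d = (15)·(24) + (-2)·(-4) = 368
229·t² − 736·t + 528 = 0  ⇒  m = 368² − 229·528 = 14512
m = 14512 > 0,  v_rel·d = 368 > 0  ⇒  inside

inside=yes margin=14512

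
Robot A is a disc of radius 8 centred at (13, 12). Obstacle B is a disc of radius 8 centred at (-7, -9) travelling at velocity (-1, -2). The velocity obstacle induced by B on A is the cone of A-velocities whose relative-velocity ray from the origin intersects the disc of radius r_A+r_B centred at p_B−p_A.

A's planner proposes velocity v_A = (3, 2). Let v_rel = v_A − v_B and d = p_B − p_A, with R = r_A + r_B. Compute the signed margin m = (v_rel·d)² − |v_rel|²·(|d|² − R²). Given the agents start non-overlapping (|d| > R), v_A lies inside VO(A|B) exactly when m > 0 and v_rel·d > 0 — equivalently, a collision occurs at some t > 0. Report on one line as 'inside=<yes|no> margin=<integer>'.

d = (-20, -21),  |d|² = 841;  R = 8+8 = 16,  c = 841−16² = 585
v_rel = (4, 4),  |v_rel|² = 32;  v_rel·d = (4)·(-20) + (4)·(-21) = -164
32·t² + 328·t + 585 = 0  ⇒  m = (-164)² − 32·585 = 8176
m = 8176 > 0,  v_rel·d = -164 < 0  ⇒  outside

inside=no margin=8176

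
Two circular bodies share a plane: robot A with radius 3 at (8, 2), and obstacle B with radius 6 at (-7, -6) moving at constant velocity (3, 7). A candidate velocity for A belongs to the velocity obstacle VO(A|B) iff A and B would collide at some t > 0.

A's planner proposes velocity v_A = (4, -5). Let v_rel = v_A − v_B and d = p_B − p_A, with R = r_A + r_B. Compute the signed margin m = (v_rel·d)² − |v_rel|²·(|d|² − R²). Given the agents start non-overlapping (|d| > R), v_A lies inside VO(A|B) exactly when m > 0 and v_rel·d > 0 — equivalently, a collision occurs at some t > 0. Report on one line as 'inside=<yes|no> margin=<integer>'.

d = (-15, -8),  |d|² = 289;  R = 3+6 = 9,  c = 289−9² = 208
v_rel = (1, -12),  |v_rel|² = 145;  v_rel·d = (1)·(-15) + (-12)·(-8) = 81
145·t² − 162·t + 208 = 0  ⇒  m = 81² − 145·208 = -23599
m = -23599 < 0,  v_rel·d = 81 > 0  ⇒  outside

inside=no margin=-23599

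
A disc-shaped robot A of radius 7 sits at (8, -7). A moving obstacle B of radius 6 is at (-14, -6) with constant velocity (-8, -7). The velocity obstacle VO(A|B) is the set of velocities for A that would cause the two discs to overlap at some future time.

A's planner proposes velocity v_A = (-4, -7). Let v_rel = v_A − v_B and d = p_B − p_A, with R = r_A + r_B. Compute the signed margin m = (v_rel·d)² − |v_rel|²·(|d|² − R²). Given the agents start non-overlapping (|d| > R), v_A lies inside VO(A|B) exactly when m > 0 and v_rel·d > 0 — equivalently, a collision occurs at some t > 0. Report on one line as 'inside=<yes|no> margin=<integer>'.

d = (-22, 1),  |d|² = 485;  R = 7+6 = 13,  c = 485−13² = 316
v_rel = (4, 0),  |v_rel|² = 16;  v_rel·d = (4)·(-22) + (0)·(1) = -88
16·t² + 176·t + 316 = 0  ⇒  m = (-88)² − 16·316 = 2688
m = 2688 > 0,  v_rel·d = -88 < 0  ⇒  outside

inside=no margin=2688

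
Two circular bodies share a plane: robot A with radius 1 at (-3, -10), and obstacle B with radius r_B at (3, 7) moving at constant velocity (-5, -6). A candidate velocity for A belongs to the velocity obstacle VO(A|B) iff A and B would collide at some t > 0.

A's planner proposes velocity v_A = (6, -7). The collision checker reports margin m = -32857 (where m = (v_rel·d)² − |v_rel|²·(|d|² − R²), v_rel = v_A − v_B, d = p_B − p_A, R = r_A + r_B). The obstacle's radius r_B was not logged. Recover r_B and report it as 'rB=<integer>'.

m = -32857
d = (6, 17);  v_rel = (11, -1),  |v_rel|² = 122
v_rel×d = (11)·(17) − (-1)·(6) = 193
since m = R²·122 − 193²:  R² = (37249 + -32857) / 122 = 36
R = √36 = 6  ⇒  r_B = 6 − 1 = 5

rB=5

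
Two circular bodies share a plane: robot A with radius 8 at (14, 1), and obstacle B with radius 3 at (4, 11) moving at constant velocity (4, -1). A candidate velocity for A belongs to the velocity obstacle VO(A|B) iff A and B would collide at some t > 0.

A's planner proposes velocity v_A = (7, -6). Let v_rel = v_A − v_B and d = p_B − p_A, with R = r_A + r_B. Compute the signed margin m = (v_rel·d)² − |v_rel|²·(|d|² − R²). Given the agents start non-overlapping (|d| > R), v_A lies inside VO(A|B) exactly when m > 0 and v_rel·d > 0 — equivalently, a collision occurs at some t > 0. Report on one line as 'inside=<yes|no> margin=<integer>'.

d = (-10, 10),  |d|² = 200;  R = 8+3 = 11,  c = 200−11² = 79
v_rel = (3, -5),  |v_rel|² = 34;  v_rel·d = (3)·(-10) + (-5)·(10) = -80
34·t² + 160·t + 79 = 0  ⇒  m = (-80)² − 34·79 = 3714
m = 3714 > 0,  v_rel·d = -80 < 0  ⇒  outside

inside=no margin=3714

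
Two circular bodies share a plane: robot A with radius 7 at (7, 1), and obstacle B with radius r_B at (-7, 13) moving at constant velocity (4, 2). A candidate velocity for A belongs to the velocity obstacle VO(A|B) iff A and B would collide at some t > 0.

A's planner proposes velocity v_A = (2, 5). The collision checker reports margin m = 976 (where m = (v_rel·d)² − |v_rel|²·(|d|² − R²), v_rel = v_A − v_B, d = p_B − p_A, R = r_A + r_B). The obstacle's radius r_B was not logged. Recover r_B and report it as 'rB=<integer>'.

m = 976
d = (-14, 12);  v_rel = (-2, 3),  |v_rel|² = 13
v_rel×d = (-2)·(12) − (3)·(-14) = 18
since m = R²·13 − 18²:  R² = (324 + 976) / 13 = 100
R = √100 = 10  ⇒  r_B = 10 − 7 = 3

rB=3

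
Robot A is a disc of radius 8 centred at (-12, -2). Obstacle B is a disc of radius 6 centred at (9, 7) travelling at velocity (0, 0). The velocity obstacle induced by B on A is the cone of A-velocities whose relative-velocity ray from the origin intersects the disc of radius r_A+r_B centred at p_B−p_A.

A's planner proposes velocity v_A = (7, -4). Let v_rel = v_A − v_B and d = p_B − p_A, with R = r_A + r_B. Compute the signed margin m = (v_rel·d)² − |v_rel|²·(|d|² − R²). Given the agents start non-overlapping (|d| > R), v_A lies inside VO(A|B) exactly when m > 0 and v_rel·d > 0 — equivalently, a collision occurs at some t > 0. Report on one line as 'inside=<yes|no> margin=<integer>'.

d = (21, 9),  |d|² = 522;  R = 8+6 = 14,  c = 522−14² = 326
v_rel = (7, -4),  |v_rel|² = 65;  v_rel·d = (7)·(21) + (-4)·(9) = 111
65·t² − 222·t + 326 = 0  ⇒  m = 111² − 65·326 = -8869
m = -8869 < 0,  v_rel·d = 111 > 0  ⇒  outside

inside=no margin=-8869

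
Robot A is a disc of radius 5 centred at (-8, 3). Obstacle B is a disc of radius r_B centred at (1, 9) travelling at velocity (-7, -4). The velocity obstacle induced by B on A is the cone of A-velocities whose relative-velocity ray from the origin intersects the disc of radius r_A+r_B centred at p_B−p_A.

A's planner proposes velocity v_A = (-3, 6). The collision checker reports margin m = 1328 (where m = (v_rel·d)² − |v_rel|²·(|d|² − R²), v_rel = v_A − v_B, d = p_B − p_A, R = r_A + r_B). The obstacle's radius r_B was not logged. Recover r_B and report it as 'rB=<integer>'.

m = 1328
d = (9, 6);  v_rel = (4, 10),  |v_rel|² = 116
v_rel×d = (4)·(6) − (10)·(9) = -66
since m = R²·116 − (-66)²:  R² = (4356 + 1328) / 116 = 49
R = √49 = 7  ⇒  r_B = 7 − 5 = 2

rB=2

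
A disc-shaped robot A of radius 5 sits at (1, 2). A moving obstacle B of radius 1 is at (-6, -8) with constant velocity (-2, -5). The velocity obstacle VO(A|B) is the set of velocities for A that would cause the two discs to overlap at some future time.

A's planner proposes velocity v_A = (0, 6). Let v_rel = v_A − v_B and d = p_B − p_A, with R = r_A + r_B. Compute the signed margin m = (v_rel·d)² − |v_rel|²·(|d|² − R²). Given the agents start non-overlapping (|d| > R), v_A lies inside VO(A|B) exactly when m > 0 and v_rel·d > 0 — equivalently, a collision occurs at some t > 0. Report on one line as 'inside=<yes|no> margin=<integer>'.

d = (-7, -10),  |d|² = 149;  R = 5+1 = 6,  c = 149−6² = 113
v_rel = (2, 11),  |v_rel|² = 125;  v_rel·d = (2)·(-7) + (11)·(-10) = -124
125·t² + 248·t + 113 = 0  ⇒  m = (-124)² − 125·113 = 1251
m = 1251 > 0,  v_rel·d = -124 < 0  ⇒  outside

inside=no margin=1251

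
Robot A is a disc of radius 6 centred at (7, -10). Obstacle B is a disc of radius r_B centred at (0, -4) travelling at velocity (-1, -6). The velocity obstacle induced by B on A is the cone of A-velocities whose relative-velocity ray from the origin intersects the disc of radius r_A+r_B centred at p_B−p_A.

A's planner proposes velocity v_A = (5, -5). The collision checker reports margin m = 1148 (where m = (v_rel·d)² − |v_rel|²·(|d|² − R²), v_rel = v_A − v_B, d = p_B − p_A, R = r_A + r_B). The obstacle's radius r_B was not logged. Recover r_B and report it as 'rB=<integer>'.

m = 1148
d = (-7, 6);  v_rel = (6, 1),  |v_rel|² = 37
v_rel×d = (6)·(6) − (1)·(-7) = 43
since m = R²·37 − 43²:  R² = (1849 + 1148) / 37 = 81
R = √81 = 9  ⇒  r_B = 9 − 6 = 3

rB=3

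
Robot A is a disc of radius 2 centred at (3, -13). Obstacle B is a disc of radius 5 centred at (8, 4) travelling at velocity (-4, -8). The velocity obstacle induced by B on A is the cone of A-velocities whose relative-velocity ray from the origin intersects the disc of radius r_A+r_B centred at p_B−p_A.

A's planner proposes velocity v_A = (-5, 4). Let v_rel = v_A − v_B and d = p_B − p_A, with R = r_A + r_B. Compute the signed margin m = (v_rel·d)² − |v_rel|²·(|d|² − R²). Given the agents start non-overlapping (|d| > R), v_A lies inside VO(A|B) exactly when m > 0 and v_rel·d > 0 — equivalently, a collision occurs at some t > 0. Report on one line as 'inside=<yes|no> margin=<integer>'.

d = (5, 17),  |d|² = 314;  R = 2+5 = 7,  c = 314−7² = 265
v_rel = (-1, 12),  |v_rel|² = 145;  v_rel·d = (-1)·(5) + (12)·(17) = 199
145·t² − 398·t + 265 = 0  ⇒  m = 199² − 145·265 = 1176
m = 1176 > 0,  v_rel·d = 199 > 0  ⇒  inside

inside=yes margin=1176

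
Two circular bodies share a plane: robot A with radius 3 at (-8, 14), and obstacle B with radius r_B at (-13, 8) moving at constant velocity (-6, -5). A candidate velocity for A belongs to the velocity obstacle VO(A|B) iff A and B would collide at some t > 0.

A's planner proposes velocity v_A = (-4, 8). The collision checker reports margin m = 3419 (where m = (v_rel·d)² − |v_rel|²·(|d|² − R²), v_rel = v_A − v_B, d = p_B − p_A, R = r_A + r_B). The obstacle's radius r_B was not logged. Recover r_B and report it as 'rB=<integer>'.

m = 3419
d = (-5, -6);  v_rel = (2, 13),  |v_rel|² = 173
v_rel×d = (2)·(-6) − (13)·(-5) = 53
since m = R²·173 − 53²:  R² = (2809 + 3419) / 173 = 36
R = √36 = 6  ⇒  r_B = 6 − 3 = 3

rB=3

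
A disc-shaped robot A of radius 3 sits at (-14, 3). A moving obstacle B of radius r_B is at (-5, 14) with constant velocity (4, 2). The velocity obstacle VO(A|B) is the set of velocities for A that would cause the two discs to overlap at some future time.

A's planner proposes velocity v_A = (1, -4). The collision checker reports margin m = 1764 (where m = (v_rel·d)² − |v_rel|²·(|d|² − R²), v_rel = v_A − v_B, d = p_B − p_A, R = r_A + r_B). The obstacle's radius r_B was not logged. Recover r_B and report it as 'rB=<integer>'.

m = 1764
d = (9, 11);  v_rel = (-3, -6),  |v_rel|² = 45
v_rel×d = (-3)·(11) − (-6)·(9) = 21
since m = R²·45 − 21²:  R² = (441 + 1764) / 45 = 49
R = √49 = 7  ⇒  r_B = 7 − 3 = 4

rB=4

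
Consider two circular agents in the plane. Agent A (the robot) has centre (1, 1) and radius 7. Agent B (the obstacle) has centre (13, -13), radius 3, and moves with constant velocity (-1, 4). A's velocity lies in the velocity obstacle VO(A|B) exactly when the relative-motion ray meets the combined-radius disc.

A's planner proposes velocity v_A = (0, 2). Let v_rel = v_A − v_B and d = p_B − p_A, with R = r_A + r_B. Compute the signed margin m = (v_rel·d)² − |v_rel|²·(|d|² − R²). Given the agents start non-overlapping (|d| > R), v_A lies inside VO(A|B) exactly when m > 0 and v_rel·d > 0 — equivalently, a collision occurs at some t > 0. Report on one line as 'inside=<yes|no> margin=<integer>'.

d = (12, -14),  |d|² = 340;  R = 7+3 = 10,  c = 340−10² = 240
v_rel = (1, -2),  |v_rel|² = 5;  v_rel·d = (1)·(12) + (-2)·(-14) = 40
5·t² − 80·t + 240 = 0  ⇒  m = 40² − 5·240 = 400
m = 400 > 0,  v_rel·d = 40 > 0  ⇒  inside

inside=yes margin=400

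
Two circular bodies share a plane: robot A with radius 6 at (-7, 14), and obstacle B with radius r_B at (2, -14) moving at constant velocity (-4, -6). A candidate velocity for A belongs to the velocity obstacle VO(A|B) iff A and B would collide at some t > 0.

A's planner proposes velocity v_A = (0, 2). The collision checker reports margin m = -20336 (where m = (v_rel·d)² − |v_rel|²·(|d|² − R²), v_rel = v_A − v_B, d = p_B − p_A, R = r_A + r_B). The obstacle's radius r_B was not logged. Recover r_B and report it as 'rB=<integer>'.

m = -20336
d = (9, -28);  v_rel = (4, 8),  |v_rel|² = 80
v_rel×d = (4)·(-28) − (8)·(9) = -184
since m = R²·80 − (-184)²:  R² = (33856 + -20336) / 80 = 169
R = √169 = 13  ⇒  r_B = 13 − 6 = 7

rB=7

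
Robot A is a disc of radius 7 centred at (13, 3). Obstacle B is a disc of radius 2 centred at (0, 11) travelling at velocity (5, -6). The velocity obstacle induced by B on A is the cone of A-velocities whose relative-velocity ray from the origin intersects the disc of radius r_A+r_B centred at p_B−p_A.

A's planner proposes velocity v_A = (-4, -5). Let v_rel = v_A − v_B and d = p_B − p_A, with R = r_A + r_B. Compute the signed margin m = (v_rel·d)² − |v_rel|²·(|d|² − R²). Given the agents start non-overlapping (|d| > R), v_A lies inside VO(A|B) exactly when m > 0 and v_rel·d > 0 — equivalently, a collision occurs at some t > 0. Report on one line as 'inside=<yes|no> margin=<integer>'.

d = (-13, 8),  |d|² = 233;  R = 7+2 = 9,  c = 233−9² = 152
v_rel = (-9, 1),  |v_rel|² = 82;  v_rel·d = (-9)·(-13) + (1)·(8) = 125
82·t² − 250·t + 152 = 0  ⇒  m = 125² − 82·152 = 3161
m = 3161 > 0,  v_rel·d = 125 > 0  ⇒  inside

inside=yes margin=3161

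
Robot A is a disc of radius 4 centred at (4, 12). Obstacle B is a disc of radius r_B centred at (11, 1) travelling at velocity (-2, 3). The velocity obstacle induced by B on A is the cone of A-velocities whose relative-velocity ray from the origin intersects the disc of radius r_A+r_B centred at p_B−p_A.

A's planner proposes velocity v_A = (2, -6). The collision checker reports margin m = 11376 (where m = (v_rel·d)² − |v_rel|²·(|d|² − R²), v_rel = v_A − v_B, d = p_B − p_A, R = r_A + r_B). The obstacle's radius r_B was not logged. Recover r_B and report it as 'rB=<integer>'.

m = 11376
d = (7, -11);  v_rel = (4, -9),  |v_rel|² = 97
v_rel×d = (4)·(-11) − (-9)·(7) = 19
since m = R²·97 − 19²:  R² = (361 + 11376) / 97 = 121
R = √121 = 11  ⇒  r_B = 11 − 4 = 7

rB=7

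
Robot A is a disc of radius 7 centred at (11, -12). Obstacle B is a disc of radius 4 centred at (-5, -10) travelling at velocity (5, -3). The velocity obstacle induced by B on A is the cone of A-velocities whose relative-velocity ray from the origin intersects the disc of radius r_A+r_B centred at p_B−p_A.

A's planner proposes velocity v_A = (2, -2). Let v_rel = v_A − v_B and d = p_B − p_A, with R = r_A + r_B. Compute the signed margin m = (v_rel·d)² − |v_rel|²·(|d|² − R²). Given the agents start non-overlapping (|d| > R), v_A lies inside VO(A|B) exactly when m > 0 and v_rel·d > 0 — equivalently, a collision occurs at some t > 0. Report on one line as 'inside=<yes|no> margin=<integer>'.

d = (-16, 2),  |d|² = 260;  R = 7+4 = 11,  c = 260−11² = 139
v_rel = (-3, 1),  |v_rel|² = 10;  v_rel·d = (-3)·(-16) + (1)·(2) = 50
10·t² − 100·t + 139 = 0  ⇒  m = 50² − 10·139 = 1110
m = 1110 > 0,  v_rel·d = 50 > 0  ⇒  inside

inside=yes margin=1110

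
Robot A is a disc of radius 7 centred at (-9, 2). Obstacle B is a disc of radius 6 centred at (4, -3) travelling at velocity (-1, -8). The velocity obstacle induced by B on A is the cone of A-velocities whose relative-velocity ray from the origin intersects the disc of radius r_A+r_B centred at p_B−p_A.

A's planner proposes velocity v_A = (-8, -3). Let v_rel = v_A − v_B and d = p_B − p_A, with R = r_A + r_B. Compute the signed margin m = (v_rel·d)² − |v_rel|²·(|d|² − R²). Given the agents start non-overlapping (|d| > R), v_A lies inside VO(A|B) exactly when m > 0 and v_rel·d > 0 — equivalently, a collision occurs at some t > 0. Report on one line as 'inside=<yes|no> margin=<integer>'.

d = (13, -5),  |d|² = 194;  R = 7+6 = 13,  c = 194−13² = 25
v_rel = (-7, 5),  |v_rel|² = 74;  v_rel·d = (-7)·(13) + (5)·(-5) = -116
74·t² + 232·t + 25 = 0  ⇒  m = (-116)² − 74·25 = 11606
m = 11606 > 0,  v_rel·d = -116 < 0  ⇒  outside

inside=no margin=11606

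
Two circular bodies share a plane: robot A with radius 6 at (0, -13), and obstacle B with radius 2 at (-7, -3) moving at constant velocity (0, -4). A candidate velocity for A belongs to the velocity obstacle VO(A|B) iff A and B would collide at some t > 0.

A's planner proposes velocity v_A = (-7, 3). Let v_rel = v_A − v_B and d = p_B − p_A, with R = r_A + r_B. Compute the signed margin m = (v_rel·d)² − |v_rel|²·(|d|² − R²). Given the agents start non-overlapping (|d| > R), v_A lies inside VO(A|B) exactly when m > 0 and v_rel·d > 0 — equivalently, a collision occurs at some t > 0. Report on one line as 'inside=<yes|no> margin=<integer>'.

d = (-7, 10),  |d|² = 149;  R = 6+2 = 8,  c = 149−8² = 85
v_rel = (-7, 7),  |v_rel|² = 98;  v_rel·d = (-7)·(-7) + (7)·(10) = 119
98·t² − 238·t + 85 = 0  ⇒  m = 119² − 98·85 = 5831
m = 5831 > 0,  v_rel·d = 119 > 0  ⇒  inside

inside=yes margin=5831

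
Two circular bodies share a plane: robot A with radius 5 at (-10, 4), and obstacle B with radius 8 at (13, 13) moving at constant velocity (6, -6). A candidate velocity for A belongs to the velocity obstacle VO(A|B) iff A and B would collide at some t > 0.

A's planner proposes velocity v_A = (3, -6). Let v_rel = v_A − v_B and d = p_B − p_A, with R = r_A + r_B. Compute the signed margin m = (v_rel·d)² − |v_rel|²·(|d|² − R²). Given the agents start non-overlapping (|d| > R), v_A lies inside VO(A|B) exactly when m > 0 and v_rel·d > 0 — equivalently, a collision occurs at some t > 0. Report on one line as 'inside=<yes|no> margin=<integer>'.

d = (23, 9),  |d|² = 610;  R = 5+8 = 13,  c = 610−13² = 441
v_rel = (-3, 0),  |v_rel|² = 9;  v_rel·d = (-3)·(23) + (0)·(9) = -69
9·t² + 138·t + 441 = 0  ⇒  m = (-69)² − 9·441 = 792
m = 792 > 0,  v_rel·d = -69 < 0  ⇒  outside

inside=no margin=792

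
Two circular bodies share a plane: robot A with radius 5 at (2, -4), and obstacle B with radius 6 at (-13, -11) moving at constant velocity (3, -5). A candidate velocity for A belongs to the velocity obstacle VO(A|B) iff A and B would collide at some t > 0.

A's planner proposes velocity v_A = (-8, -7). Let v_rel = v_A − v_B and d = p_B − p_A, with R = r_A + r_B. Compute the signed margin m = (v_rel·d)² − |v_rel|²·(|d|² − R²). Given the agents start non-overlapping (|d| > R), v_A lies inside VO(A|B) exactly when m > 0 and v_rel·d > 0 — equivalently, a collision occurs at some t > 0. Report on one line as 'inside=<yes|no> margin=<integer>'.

d = (-15, -7),  |d|² = 274;  R = 5+6 = 11,  c = 274−11² = 153
v_rel = (-11, -2),  |v_rel|² = 125;  v_rel·d = (-11)·(-15) + (-2)·(-7) = 179
125·t² − 358·t + 153 = 0  ⇒  m = 179² − 125·153 = 12916
m = 12916 > 0,  v_rel·d = 179 > 0  ⇒  inside

inside=yes margin=12916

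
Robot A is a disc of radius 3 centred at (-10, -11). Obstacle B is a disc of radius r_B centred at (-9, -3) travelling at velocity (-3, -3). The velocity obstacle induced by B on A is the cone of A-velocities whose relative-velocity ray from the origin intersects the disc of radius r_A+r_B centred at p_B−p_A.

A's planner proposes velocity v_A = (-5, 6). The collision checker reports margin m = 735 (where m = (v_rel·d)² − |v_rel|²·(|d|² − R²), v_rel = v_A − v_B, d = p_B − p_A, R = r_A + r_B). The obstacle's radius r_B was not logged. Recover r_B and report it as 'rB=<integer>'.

m = 735
d = (1, 8);  v_rel = (-2, 9),  |v_rel|² = 85
v_rel×d = (-2)·(8) − (9)·(1) = -25
since m = R²·85 − (-25)²:  R² = (625 + 735) / 85 = 16
R = √16 = 4  ⇒  r_B = 4 − 3 = 1

rB=1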